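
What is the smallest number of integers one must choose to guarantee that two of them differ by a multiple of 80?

Two integers differ by a multiple of 80 exactly when they share a remainder mod 80.
There are 80 residue classes mod 80, so 80 integers can all lie in distinct classes.
One more integer must repeat a residue, giving a difference divisible by 80. So n = 80 + 1 = 81.

81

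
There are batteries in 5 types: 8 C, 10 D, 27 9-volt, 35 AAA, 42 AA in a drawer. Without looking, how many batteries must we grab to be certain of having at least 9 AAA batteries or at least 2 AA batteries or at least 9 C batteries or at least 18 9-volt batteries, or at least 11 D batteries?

Each of the 5 types has its own threshold; avoid all of them simultaneously.
The worst case stops just short of every target: 8 C, 10 D, 17 9-volt, 8 AAA, 1 AA — 8 + 10 + 17 + 8 + 1 = 44 batteries.
One more battery must push some type to its target, so 44 + 1 = 45.

45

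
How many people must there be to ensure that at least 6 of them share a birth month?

61

There are 12 months of the year acting as pigeonholes.
With 12 × 5 = 60 people we could place exactly 5 in each, with no class reaching 6.
One more forces some class to hold 6, so 60 + 1 = 61.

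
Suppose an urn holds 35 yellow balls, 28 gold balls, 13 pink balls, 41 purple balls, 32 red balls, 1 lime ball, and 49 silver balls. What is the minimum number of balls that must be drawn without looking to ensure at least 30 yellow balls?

The worst case draws every non-yellow ball first: 28 + 13 + 41 + 32 + 1 + 49 = 164.
The next 30 draws are then forced to be yellow, giving 164 + 30 = 194.

194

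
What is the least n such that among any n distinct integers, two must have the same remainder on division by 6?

Use the pigeonhole principle on residue classes: two integers differ by a multiple of 6 exactly when they share a remainder mod 6.
There are 6 residue classes mod 6, so 6 integers can all lie in distinct classes.
One more integer must repeat a residue, giving a difference divisible by 6. So n = 6 + 1 = 7.

7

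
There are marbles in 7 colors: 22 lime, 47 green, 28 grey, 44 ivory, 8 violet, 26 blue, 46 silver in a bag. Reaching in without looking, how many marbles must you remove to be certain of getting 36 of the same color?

Treat the 7 colors as pigeonholes.
In the worst case we take at most 35 of each color, but all 22 lime, all 28 grey, all 8 violet, and all 26 blue (fewer than 35), giving 22 + 35 + 28 + 35 + 8 + 26 + 35 = 189.
One more marble then forces some color to 36, so 189 + 1 = 190.

190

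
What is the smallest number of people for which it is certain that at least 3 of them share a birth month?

25

There are 12 months of the year acting as pigeonholes.
With 12 × 2 = 24 people we could place exactly 2 in each, with no class reaching 3.
One more forces some class to hold 3, so 24 + 1 = 25.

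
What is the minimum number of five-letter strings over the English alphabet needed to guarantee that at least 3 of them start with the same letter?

53

There are 26 possible first letters acting as pigeonholes.
With 26 × 2 = 52 five-letter strings over the English alphabet we could place exactly 2 in each, with no class reaching 3.
One more forces some class to hold 3, so 52 + 1 = 53.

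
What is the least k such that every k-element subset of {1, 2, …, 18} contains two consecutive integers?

10

Partition {1, …, 18} into 9 pairs: {1,2}, {3,4}, …, {17,18}.
Choosing 9 integers — say the 9 even numbers 2, 4, …, 18 — takes one from each pair and avoids the property.
Choosing 10 forces two into the same pair by pigeonhole, and those are consecutive. So 10.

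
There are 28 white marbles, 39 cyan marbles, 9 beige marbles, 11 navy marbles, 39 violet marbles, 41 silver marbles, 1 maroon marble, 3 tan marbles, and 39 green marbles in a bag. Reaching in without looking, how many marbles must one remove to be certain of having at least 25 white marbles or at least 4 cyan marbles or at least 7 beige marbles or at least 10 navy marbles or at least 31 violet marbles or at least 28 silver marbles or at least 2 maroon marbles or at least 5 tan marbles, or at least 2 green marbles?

Each of the 9 colors has its own threshold; avoid all of them simultaneously.
The worst case stops just short of every target: 24 white, 3 cyan, 6 beige, 9 navy, 30 violet, 27 silver, 1 maroon, all 3 tan, 1 green — 24 + 3 + 6 + 9 + 30 + 27 + 1 + 3 + 1 = 104 marbles.
One more marble must push some color to its target, so 104 + 1 = 105.

105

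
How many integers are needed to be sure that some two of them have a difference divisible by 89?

90

Two integers differ by a multiple of 89 exactly when they share a remainder mod 89.
There are 89 residue classes mod 89, so 89 integers can all lie in distinct classes.
One more integer must repeat a residue, giving a difference divisible by 89. So n = 89 + 1 = 90.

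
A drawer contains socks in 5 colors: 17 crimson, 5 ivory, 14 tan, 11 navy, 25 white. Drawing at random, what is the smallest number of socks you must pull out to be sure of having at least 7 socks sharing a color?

Treat the 5 colors as pigeonholes.
In the worst case we take at most 6 of each color, but all 5 ivory (fewer than 6), giving 6 + 5 + 6 + 6 + 6 = 29.
One more sock then forces some color to 7, so 29 + 1 = 30.

30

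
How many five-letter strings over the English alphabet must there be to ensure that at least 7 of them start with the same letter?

There are 26 possible first letters acting as pigeonholes.
With 26 × 6 = 156 five-letter strings over the English alphabet we could place exactly 6 in each, with no class reaching 7.
One more forces some class to hold 7, so 156 + 1 = 157.

157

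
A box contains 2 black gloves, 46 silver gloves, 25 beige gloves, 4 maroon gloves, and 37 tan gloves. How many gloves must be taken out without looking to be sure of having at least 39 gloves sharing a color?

Treat the 5 colors as pigeonholes.
In the worst case we take at most 38 of each color, but all 2 black, all 25 beige, all 4 maroon, and all 37 tan (fewer than 38), giving 2 + 38 + 25 + 4 + 37 = 106.
One more glove then forces some color to 39, so 106 + 1 = 107.

107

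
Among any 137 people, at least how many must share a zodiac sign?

12

There are 12 zodiac signs, which serve as the pigeonholes.
If each of the 12 zodiac signs held at most 11, the total would be at most 12 × 11 = 132 < 137, a contradiction.
So at least one holds ⌈137/12⌉ = 12.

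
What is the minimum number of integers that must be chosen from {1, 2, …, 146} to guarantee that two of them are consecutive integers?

Partition {1, …, 146} into 73 pairs: {1,2}, {3,4}, …, {145,146}.
Choosing 73 integers — say the 73 even numbers 2, 4, …, 146 — takes one from each pair and avoids the property.
Choosing 74 forces two into the same pair by pigeonhole, and those are consecutive. So 74.

74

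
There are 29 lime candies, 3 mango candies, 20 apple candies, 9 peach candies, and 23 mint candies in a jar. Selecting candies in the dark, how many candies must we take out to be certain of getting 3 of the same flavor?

The worst case takes 2 candies of each flavor without reaching 3 of any: 5 × 2 = 10.
The next candy must bring some flavor to 3, so 10 + 1 = 11.

11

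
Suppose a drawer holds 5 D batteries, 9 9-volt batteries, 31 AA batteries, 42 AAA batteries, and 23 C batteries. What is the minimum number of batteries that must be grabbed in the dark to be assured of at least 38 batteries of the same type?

106

In the worst case we take at most 37 of each type, but all 5 D, all 9 9-volt, all 31 AA, and all 23 C (fewer than 37), giving 5 + 9 + 31 + 37 + 23 = 105.
One more battery then forces some type to 38, so 105 + 1 = 106.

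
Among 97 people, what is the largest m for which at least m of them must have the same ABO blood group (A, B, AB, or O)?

25

There are 4 ABO blood groups, which serve as the pigeonholes.
If each of the 4 ABO blood groups held at most 24, the total would be at most 4 × 24 = 96 < 97, a contradiction.
So at least one holds ⌈97/4⌉ = 25.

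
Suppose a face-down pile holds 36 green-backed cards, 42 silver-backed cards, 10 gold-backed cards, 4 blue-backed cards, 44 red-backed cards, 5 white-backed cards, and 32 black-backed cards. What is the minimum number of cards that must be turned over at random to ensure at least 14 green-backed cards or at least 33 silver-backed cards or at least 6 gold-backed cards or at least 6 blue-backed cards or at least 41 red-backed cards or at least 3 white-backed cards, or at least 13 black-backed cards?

The worst case stops just short of every target: 13 green-backed, 32 silver-backed, 5 gold-backed, all 4 blue-backed, 40 red-backed, 2 white-backed, 12 black-backed — 13 + 32 + 5 + 4 + 40 + 2 + 12 = 108 cards.
One more card must push some back color to its target, so 108 + 1 = 109.

109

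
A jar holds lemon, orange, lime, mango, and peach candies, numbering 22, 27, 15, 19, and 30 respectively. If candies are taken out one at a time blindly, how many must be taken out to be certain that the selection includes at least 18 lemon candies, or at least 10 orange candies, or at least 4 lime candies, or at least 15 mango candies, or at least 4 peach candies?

47

The worst case stops just short of every target: 17 lemon, 9 orange, 3 lime, 14 mango, 3 peach — 17 + 9 + 3 + 14 + 3 = 46 candies.
One more candy must push some flavor to its target, so 46 + 1 = 47.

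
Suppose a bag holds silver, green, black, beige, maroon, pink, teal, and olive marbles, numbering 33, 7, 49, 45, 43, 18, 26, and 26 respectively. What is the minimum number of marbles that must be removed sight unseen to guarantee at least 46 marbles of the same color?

244

In the worst case we take at most 45 of each color, but all 33 silver, all 7 green, all 43 maroon, all 18 pink, all 26 teal, and all 26 olive (fewer than 45), giving 33 + 7 + 45 + 45 + 43 + 18 + 26 + 26 = 243.
One more marble then forces some color to 46, so 243 + 1 = 244.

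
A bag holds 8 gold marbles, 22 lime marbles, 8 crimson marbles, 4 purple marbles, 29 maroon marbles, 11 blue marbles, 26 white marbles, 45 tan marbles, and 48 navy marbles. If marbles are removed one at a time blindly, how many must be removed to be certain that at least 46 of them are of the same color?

Treat the 9 colors as pigeonholes.
In the worst case we take at most 45 of each color, but all 8 gold, all 22 lime, all 8 crimson, all 4 purple, all 29 maroon, all 11 blue, and all 26 white (fewer than 45), giving 8 + 22 + 8 + 4 + 29 + 11 + 26 + 45 + 45 = 198.
One more marble then forces some color to 46, so 198 + 1 = 199.

199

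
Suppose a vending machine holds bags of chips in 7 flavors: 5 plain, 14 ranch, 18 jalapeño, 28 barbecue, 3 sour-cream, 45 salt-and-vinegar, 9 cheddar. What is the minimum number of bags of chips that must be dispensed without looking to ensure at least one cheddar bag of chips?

114

To avoid cheddar bags of chips as long as possible, exhaust the other 6 flavors first.
The worst case draws every non-cheddar bag of chips first: 5 + 14 + 18 + 28 + 3 + 45 = 113.
The next draw is then forced to be cheddar, giving 113 + 1 = 114.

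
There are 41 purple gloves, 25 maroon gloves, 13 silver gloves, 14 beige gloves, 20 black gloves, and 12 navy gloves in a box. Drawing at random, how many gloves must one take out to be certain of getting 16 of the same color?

In the worst case we take at most 15 of each color, but all 13 silver, all 14 beige, and all 12 navy (fewer than 15), giving 15 + 15 + 13 + 14 + 15 + 12 = 84.
One more glove then forces some color to 16, so 84 + 1 = 85.

85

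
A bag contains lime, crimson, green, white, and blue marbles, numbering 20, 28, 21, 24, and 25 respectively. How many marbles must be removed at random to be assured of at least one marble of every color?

99

The hardest color to obtain is lime: we could draw every other marble first — 118 − 20 = 98 marbles — without a single lime one.
The next draw must be lime, so 98 + 1 = 99.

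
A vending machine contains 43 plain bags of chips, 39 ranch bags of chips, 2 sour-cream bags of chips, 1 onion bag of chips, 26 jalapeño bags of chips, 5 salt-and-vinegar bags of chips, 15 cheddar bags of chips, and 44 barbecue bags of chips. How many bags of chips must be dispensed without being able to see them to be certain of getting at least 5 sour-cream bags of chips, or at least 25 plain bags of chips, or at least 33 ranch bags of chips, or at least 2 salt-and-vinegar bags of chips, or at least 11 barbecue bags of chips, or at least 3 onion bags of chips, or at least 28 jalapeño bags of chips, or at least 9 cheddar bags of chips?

105

Each of the 8 flavors has its own threshold; avoid all of them simultaneously.
The worst case stops just short of every target: 24 plain, 32 ranch, all 2 sour-cream, all 1 onion, all 26 jalapeño, 1 salt-and-vinegar, 8 cheddar, 10 barbecue — 24 + 32 + 2 + 1 + 26 + 1 + 8 + 10 = 104 bags of chips.
One more bag of chips must push some flavor to its target, so 104 + 1 = 105.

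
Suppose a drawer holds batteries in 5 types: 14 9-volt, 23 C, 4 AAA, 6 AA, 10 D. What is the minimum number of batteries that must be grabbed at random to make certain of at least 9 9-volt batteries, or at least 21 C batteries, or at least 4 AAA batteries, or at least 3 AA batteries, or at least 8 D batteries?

41

Each of the 5 types has its own threshold; avoid all of them simultaneously.
The worst case stops just short of every target: 8 9-volt, 20 C, 3 AAA, 2 AA, 7 D — 8 + 20 + 3 + 2 + 7 = 40 batteries.
One more battery must push some type to its target, so 40 + 1 = 41.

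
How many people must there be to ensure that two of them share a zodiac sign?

There are 12 zodiac signs acting as pigeonholes.
With 12 people we could place one in each, avoiding any repeat.
One more forces some class to hold 2, so 12 + 1 = 13.

13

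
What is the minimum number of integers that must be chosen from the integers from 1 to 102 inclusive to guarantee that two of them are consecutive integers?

52

Partition {1, …, 102} into 51 pairs: {1,2}, {3,4}, …, {101,102}.
Choosing 51 integers — say the 51 even numbers 2, 4, …, 102 — takes one from each pair and avoids the property.
Choosing 52 forces two into the same pair by pigeonhole, and those are consecutive. So 52.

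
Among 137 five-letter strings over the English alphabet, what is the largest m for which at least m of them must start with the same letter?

6

There are 26 possible first letters, which serve as the pigeonholes.
If each of the 26 possible first letters held at most 5, the total would be at most 26 × 5 = 130 < 137, a contradiction.
So at least one holds ⌈137/26⌉ = 6.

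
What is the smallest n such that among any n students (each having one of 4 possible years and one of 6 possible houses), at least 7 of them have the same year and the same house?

There are 4 × 6 = 24 (year, house) combinations acting as pigeonholes.
With 24 × 6 = 144 students we could place exactly 6 in each, with no (year, house) pair reaching 7.
One more forces some (year, house) pair to hold 7, so 144 + 1 = 145.

145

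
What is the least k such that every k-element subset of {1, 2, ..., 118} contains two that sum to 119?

60

Partition {1, …, 118} into 59 pairs: {1,118}, {2,117}, …, {59,60}.
Choosing 59 integers — say the integers 1 through 59 — takes one from each pair and avoids the property.
Choosing 60 forces two into the same pair by pigeonhole, and those sum to 119. So 60.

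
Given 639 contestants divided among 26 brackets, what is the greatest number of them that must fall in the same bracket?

25

The 639 contestants fall into 26 brackets.
If each of the 26 brackets held at most 24, the total would be at most 26 × 24 = 624 < 639, a contradiction.
So at least one holds ⌈639/26⌉ = 25.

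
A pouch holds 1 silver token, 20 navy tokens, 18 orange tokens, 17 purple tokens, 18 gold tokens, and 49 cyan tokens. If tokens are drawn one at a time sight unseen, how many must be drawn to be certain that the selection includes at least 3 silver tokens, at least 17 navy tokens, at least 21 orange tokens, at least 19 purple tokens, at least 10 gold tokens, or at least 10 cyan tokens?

71

The worst case stops just short of every target: all 1 silver, 16 navy, all 18 orange, all 17 purple, 9 gold, 9 cyan — 1 + 16 + 18 + 17 + 9 + 9 = 70 tokens.
One more token must push some color to its target, so 70 + 1 = 71.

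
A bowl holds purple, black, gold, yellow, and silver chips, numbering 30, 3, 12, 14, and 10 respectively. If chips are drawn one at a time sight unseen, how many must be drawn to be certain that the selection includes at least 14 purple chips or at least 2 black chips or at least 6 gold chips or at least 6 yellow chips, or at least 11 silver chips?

The worst case stops just short of every target: 13 purple, 1 black, 5 gold, 5 yellow, 10 silver — 13 + 1 + 5 + 5 + 10 = 34 chips.
One more chip must push some color to its target, so 34 + 1 = 35.

35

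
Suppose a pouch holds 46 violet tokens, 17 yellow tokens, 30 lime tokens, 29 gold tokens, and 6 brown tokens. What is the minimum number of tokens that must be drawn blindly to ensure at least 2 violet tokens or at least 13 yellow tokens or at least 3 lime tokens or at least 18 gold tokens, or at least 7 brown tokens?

39

The worst case stops just short of every target: 1 violet, 12 yellow, 2 lime, 17 gold, 6 brown — 1 + 12 + 2 + 17 + 6 = 38 tokens.
One more token must push some color to its target, so 38 + 1 = 39.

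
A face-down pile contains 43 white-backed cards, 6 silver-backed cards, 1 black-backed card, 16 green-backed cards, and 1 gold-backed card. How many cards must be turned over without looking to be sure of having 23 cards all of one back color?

47

In the worst case we take at most 22 of each back color, but all 6 silver-backed, all 1 black-backed, all 16 green-backed, and all 1 gold-backed (fewer than 22), giving 22 + 6 + 1 + 16 + 1 = 46.
One more card then forces some back color to 23, so 46 + 1 = 47.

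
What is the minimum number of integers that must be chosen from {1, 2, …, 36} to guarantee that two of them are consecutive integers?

Partition {1, …, 36} into 18 pairs: {1,2}, {3,4}, …, {35,36}.
Choosing 18 integers — say the 18 even numbers 2, 4, …, 36 — takes one from each pair and avoids the property.
Choosing 19 forces two into the same pair by pigeonhole, and those are consecutive. So 19.

19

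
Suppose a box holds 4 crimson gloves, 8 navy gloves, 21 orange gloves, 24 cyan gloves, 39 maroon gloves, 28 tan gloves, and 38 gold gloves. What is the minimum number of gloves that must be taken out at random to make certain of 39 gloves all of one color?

162

Treat the 7 colors as pigeonholes.
In the worst case we take at most 38 of each color, but all 4 crimson, all 8 navy, all 21 orange, all 24 cyan, and all 28 tan (fewer than 38), giving 4 + 8 + 21 + 24 + 38 + 28 + 38 = 161.
One more glove then forces some color to 39, so 161 + 1 = 162.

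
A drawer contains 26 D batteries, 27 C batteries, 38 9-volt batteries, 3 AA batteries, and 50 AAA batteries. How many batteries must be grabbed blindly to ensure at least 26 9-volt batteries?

To avoid 9-volt batteries as long as possible, exhaust the other 4 types first.
The worst case draws every non-9-volt battery first: 26 + 27 + 3 + 50 = 106.
The next 26 draws are then forced to be 9-volt, giving 106 + 26 = 132.

132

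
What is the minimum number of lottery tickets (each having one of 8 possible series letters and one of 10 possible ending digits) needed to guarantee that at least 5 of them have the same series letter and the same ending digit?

There are 8 × 10 = 80 (series letter, ending digit) combinations acting as pigeonholes.
With 80 × 4 = 320 lottery tickets we could place exactly 4 in each, with no (series letter, ending digit) pair reaching 5.
One more forces some (series letter, ending digit) pair to hold 5, so 320 + 1 = 321.

321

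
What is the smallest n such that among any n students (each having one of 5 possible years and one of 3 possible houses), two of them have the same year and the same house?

16

There are 5 × 3 = 15 (year, house) combinations acting as pigeonholes.
With 15 students we could place one in each, avoiding any repeat.
One more forces some (year, house) pair to hold 2, so 15 + 1 = 16.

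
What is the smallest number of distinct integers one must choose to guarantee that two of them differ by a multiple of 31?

Two integers differ by a multiple of 31 exactly when they share a remainder mod 31.
There are 31 residue classes mod 31, so 31 integers can all lie in distinct classes.
One more integer must repeat a residue, giving a difference divisible by 31. So n = 31 + 1 = 32.

32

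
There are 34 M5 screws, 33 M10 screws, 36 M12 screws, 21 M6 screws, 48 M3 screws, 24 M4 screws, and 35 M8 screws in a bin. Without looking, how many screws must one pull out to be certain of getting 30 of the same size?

Treat the 7 sizes as pigeonholes.
In the worst case we take at most 29 of each size, but all 21 M6 and all 24 M4 (fewer than 29), giving 29 + 29 + 29 + 21 + 29 + 24 + 29 = 190.
One more screw then forces some size to 30, so 190 + 1 = 191.

191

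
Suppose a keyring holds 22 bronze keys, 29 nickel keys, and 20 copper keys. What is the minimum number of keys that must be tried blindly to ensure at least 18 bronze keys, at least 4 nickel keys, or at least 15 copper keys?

The worst case stops just short of every target: 17 bronze, 3 nickel, 14 copper — 17 + 3 + 14 = 34 keys.
One more key must push some type to its target, so 34 + 1 = 35.

35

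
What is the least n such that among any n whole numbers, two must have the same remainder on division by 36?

Two integers differ by a multiple of 36 exactly when they share a remainder mod 36.
There are 36 residue classes mod 36, so 36 integers can all lie in distinct classes.
One more integer must repeat a residue, giving a difference divisible by 36. So n = 36 + 1 = 37.

37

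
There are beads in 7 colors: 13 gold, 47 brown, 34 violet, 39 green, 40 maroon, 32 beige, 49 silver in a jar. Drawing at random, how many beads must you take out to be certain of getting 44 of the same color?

245

In the worst case we take at most 43 of each color, but all 13 gold, all 34 violet, all 39 green, all 40 maroon, and all 32 beige (fewer than 43), giving 13 + 43 + 34 + 39 + 40 + 32 + 43 = 244.
One more bead then forces some color to 44, so 244 + 1 = 245.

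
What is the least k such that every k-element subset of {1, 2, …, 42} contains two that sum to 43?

Partition {1, …, 42} into 21 pairs: {1,42}, {2,41}, …, {21,22}.
Choosing 21 integers — say the integers 1 through 21 — takes one from each pair and avoids the property.
Choosing 22 forces two into the same pair by pigeonhole, and those sum to 43. So 22.

22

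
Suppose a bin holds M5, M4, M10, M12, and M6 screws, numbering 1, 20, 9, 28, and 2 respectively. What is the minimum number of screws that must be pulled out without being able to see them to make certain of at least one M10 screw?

The worst case draws every non-M10 screw first: 1 + 20 + 28 + 2 = 51.
The next draw is then forced to be M10, giving 51 + 1 = 52.

52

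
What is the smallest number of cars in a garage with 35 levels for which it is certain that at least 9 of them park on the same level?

There are 35 levels acting as pigeonholes.
With 35 × 8 = 280 cars we could place exactly 8 in each, with no class reaching 9.
One more forces some class to hold 9, so 280 + 1 = 281.

281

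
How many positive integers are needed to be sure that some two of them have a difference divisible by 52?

53

Two integers differ by a multiple of 52 exactly when they share a remainder mod 52.
There are 52 residue classes mod 52, so 52 integers can all lie in distinct classes.
One more integer must repeat a residue, giving a difference divisible by 52. So n = 52 + 1 = 53.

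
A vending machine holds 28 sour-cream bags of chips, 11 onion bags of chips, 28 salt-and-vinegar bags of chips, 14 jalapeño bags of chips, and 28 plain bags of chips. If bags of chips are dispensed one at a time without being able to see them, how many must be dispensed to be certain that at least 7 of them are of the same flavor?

31

Treat the 5 flavors as pigeonholes.
The worst case takes 6 bags of chips of each flavor without reaching 7 of any: 5 × 6 = 30.
The next bag of chips must bring some flavor to 7, so 30 + 1 = 31.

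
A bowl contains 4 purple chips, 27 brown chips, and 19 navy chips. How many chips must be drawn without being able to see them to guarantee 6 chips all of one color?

15

Treat the 3 colors as pigeonholes.
In the worst case we take at most 5 of each color, but all 4 purple (fewer than 5), giving 4 + 5 + 5 = 14.
One more chip then forces some color to 6, so 14 + 1 = 15.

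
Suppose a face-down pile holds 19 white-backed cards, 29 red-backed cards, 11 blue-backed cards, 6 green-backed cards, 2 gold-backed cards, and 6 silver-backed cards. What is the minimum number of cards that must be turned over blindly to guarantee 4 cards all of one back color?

In the worst case we take at most 3 of each back color, but all 2 gold-backed (fewer than 3), giving 3 + 3 + 3 + 3 + 2 + 3 = 17.
One more card then forces some back color to 4, so 17 + 1 = 18.

18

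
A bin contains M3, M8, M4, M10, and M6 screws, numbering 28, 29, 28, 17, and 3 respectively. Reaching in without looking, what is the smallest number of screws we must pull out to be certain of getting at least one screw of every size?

103

The hardest size to obtain is M6: we could draw every other screw first — 105 − 3 = 102 screws — without a single M6 one.
The next draw must be M6, so 102 + 1 = 103.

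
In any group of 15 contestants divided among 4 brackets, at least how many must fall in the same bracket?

4

The 15 contestants fall into 4 brackets.
If each of the 4 brackets held at most 3, the total would be at most 4 × 3 = 12 < 15, a contradiction.
So at least one holds ⌈15/4⌉ = 4.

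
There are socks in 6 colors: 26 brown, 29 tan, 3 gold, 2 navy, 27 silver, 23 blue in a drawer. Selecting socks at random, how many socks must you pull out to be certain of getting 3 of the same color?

13

The worst case takes 2 socks of each color without reaching 3 of any: 6 × 2 = 12.
The next sock must bring some color to 3, so 12 + 1 = 13.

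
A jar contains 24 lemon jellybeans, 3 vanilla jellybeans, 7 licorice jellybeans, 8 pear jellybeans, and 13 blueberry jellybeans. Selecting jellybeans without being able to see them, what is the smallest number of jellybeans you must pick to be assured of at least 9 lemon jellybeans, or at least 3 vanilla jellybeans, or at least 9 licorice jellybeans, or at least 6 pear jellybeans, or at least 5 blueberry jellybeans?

The worst case stops just short of every target: 8 lemon, 2 vanilla, all 7 licorice, 5 pear, 4 blueberry — 8 + 2 + 7 + 5 + 4 = 26 jellybeans.
One more jellybean must push some flavor to its target, so 26 + 1 = 27.

27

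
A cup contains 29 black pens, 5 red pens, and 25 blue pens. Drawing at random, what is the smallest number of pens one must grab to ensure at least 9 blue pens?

43

The worst case draws every non-blue pen first: 29 + 5 = 34.
The next 9 draws are then forced to be blue, giving 34 + 9 = 43.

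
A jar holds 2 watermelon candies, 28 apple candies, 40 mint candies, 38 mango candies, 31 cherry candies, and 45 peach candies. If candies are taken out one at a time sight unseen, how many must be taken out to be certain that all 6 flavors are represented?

The hardest flavor to obtain is watermelon: we could draw every other candy first — 184 − 2 = 182 candies — without a single watermelon one.
The next draw must be watermelon, so 182 + 1 = 183.

183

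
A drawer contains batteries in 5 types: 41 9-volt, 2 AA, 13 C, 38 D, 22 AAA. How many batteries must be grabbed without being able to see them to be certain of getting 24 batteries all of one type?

84

In the worst case we take at most 23 of each type, but all 2 AA, all 13 C, and all 22 AAA (fewer than 23), giving 23 + 2 + 13 + 23 + 22 = 83.
One more battery then forces some type to 24, so 83 + 1 = 84.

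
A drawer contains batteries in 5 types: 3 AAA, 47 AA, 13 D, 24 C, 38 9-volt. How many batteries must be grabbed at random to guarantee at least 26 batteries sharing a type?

In the worst case we take at most 25 of each type, but all 3 AAA, all 13 D, and all 24 C (fewer than 25), giving 3 + 25 + 13 + 24 + 25 = 90.
One more battery then forces some type to 26, so 90 + 1 = 91.

91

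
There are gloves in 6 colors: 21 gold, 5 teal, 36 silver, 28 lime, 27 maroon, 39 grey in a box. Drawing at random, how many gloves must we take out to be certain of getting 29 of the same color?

In the worst case we take at most 28 of each color, but all 21 gold, all 5 teal, and all 27 maroon (fewer than 28), giving 21 + 5 + 28 + 28 + 27 + 28 = 137.
One more glove then forces some color to 29, so 137 + 1 = 138.

138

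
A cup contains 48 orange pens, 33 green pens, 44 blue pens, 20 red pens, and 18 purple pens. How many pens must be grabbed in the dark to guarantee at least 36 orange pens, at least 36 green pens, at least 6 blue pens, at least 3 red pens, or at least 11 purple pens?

The worst case stops just short of every target: 35 orange, all 33 green, 5 blue, 2 red, 10 purple — 35 + 33 + 5 + 2 + 10 = 85 pens.
One more pen must push some ink color to its target, so 85 + 1 = 86.

86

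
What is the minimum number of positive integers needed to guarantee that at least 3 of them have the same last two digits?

201

There are 100 possible two-digit endings acting as pigeonholes.
With 100 × 2 = 200 positive integers we could place exactly 2 in each, with no class reaching 3.
One more forces some class to hold 3, so 200 + 1 = 201.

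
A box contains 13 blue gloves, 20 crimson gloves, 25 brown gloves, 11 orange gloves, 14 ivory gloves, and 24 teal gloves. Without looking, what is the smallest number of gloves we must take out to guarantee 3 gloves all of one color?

Treat the 6 colors as pigeonholes.
The worst case takes 2 gloves of each color without reaching 3 of any: 6 × 2 = 12.
The next glove must bring some color to 3, so 12 + 1 = 13.

13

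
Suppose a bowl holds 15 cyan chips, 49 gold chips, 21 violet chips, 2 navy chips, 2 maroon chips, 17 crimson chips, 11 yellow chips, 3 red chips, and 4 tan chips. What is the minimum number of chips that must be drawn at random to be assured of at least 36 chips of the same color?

In the worst case we take at most 35 of each color, but all 15 cyan, all 21 violet, all 2 navy, all 2 maroon, all 17 crimson, all 11 yellow, all 3 red, and all 4 tan (fewer than 35), giving 15 + 35 + 21 + 2 + 2 + 17 + 11 + 3 + 4 = 110.
One more chip then forces some color to 36, so 110 + 1 = 111.

111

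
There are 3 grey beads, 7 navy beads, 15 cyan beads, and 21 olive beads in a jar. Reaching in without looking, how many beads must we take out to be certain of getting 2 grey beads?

45

The worst case draws every non-grey bead first: 7 + 15 + 21 = 43.
The next 2 draws are then forced to be grey, giving 43 + 2 = 45.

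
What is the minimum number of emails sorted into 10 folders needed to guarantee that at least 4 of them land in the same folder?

There are 10 folders acting as pigeonholes.
With 10 × 3 = 30 emails we could place exactly 3 in each, with no class reaching 4.
One more forces some class to hold 4, so 30 + 1 = 31.

31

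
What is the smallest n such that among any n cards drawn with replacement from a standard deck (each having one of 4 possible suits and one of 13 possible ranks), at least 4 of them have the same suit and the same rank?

157

There are 4 × 13 = 52 (suit, rank) combinations acting as pigeonholes.
With 52 × 3 = 156 cards drawn with replacement from a standard deck we could place exactly 3 in each, with no (suit, rank) pair reaching 4.
One more forces some (suit, rank) pair to hold 4, so 156 + 1 = 157.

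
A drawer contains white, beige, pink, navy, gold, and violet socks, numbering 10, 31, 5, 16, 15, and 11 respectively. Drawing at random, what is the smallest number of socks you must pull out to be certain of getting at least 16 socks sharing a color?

72

Treat the 6 colors as pigeonholes.
In the worst case we take at most 15 of each color, but all 10 white, all 5 pink, and all 11 violet (fewer than 15), giving 10 + 15 + 5 + 15 + 15 + 11 = 71.
One more sock then forces some color to 16, so 71 + 1 = 72.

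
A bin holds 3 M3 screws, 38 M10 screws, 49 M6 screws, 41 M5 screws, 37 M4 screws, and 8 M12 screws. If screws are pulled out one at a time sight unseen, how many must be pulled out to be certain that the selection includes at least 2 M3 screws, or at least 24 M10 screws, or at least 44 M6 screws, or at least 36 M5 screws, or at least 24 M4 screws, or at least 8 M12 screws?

Each of the 6 sizes has its own threshold; avoid all of them simultaneously.
The worst case stops just short of every target: 1 M3, 23 M10, 43 M6, 35 M5, 23 M4, 7 M12 — 1 + 23 + 43 + 35 + 23 + 7 = 132 screws.
One more screw must push some size to its target, so 132 + 1 = 133.

133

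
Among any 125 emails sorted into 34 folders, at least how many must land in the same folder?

4

If each of the 34 folders held at most 3, the total would be at most 34 × 3 = 102 < 125, a contradiction.
So at least one holds ⌈125/34⌉ = 4.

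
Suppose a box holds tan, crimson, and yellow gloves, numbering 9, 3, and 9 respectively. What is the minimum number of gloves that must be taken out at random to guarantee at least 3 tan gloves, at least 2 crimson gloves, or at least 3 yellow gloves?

6

Each of the 3 colors has its own threshold; avoid all of them simultaneously.
The worst case stops just short of every target: 2 tan, 1 crimson, 2 yellow — 2 + 1 + 2 = 5 gloves.
One more glove must push some color to its target, so 5 + 1 = 6.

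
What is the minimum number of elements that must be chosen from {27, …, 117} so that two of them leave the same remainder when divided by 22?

23

Group the integers by remainder mod 22; there are 22 residue classes, each nonempty in this range.
Choosing one from each class (22 integers) avoids any shared remainder.
One more choice must repeat a class, so two differ by a multiple of 22. Hence 22 + 1 = 23.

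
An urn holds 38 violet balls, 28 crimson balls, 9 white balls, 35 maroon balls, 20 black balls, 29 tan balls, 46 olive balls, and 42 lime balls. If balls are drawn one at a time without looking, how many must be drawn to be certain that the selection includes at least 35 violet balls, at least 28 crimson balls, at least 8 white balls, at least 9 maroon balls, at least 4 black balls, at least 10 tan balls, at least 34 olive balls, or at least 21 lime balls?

Each of the 8 colors has its own threshold; avoid all of them simultaneously.
The worst case stops just short of every target: 34 violet, 27 crimson, 7 white, 8 maroon, 3 black, 9 tan, 33 olive, 20 lime — 34 + 27 + 7 + 8 + 3 + 9 + 33 + 20 = 141 balls.
One more ball must push some color to its target, so 141 + 1 = 142.

142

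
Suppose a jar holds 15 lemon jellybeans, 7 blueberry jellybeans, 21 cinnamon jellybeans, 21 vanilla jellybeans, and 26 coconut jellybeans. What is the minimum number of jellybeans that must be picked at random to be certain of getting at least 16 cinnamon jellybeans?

The worst case draws every non-cinnamon jellybean first: 15 + 7 + 21 + 26 = 69.
The next 16 draws are then forced to be cinnamon, giving 69 + 16 = 85.

85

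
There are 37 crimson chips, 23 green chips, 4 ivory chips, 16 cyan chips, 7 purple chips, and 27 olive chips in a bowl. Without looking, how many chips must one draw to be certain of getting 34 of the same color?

111

In the worst case we take at most 33 of each color, but all 23 green, all 4 ivory, all 16 cyan, all 7 purple, and all 27 olive (fewer than 33), giving 33 + 23 + 4 + 16 + 7 + 27 = 110.
One more chip then forces some color to 34, so 110 + 1 = 111.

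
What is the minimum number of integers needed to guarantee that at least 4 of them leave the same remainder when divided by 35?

106

There are 35 residue classes modulo 35 acting as pigeonholes.
With 35 × 3 = 105 integers we could place exactly 3 in each, with no class reaching 4.
One more forces some class to hold 4, so 105 + 1 = 106.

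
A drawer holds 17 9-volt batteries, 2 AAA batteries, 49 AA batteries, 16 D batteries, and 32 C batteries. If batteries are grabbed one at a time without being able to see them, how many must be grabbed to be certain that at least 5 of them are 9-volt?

The worst case draws every non-9-volt battery first: 2 + 49 + 16 + 32 = 99.
The next 5 draws are then forced to be 9-volt, giving 99 + 5 = 104.

104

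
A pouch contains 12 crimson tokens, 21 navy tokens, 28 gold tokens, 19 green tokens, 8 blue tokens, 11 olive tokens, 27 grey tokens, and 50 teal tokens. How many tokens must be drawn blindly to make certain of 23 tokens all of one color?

138

In the worst case we take at most 22 of each color, but all 12 crimson, all 21 navy, all 19 green, all 8 blue, and all 11 olive (fewer than 22), giving 12 + 21 + 22 + 19 + 8 + 11 + 22 + 22 = 137.
One more token then forces some color to 23, so 137 + 1 = 138.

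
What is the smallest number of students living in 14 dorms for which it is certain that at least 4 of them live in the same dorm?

43

There are 14 dorms acting as pigeonholes.
With 14 × 3 = 42 students we could place exactly 3 in each, with no class reaching 4.
One more forces some class to hold 4, so 42 + 1 = 43.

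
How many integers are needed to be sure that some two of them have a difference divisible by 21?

Use the pigeonhole principle on residue classes: two integers differ by a multiple of 21 exactly when they share a remainder mod 21.
There are 21 residue classes mod 21, so 21 integers can all lie in distinct classes.
One more integer must repeat a residue, giving a difference divisible by 21. So n = 21 + 1 = 22.

22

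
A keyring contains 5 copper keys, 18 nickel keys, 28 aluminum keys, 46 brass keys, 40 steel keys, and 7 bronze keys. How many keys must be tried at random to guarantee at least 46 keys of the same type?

144

In the worst case we take at most 45 of each type, but all 5 copper, all 18 nickel, all 28 aluminum, all 40 steel, and all 7 bronze (fewer than 45), giving 5 + 18 + 28 + 45 + 40 + 7 = 143.
One more key then forces some type to 46, so 143 + 1 = 144.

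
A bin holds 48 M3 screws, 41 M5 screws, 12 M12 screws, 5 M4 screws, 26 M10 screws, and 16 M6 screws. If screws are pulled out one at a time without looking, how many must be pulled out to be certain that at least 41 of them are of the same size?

In the worst case we take at most 40 of each size, but all 12 M12, all 5 M4, all 26 M10, and all 16 M6 (fewer than 40), giving 40 + 40 + 12 + 5 + 26 + 16 = 139.
One more screw then forces some size to 41, so 139 + 1 = 140.

140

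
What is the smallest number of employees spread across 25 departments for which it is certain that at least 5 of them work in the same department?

101

There are 25 departments acting as pigeonholes.
With 25 × 4 = 100 employees we could place exactly 4 in each, with no class reaching 5.
One more forces some class to hold 5, so 100 + 1 = 101.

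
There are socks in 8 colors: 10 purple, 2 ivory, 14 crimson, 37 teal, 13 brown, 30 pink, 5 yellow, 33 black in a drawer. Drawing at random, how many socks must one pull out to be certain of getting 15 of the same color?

Treat the 8 colors as pigeonholes.
In the worst case we take at most 14 of each color, but all 10 purple, all 2 ivory, all 13 brown, and all 5 yellow (fewer than 14), giving 10 + 2 + 14 + 14 + 13 + 14 + 5 + 14 = 86.
One more sock then forces some color to 15, so 86 + 1 = 87.

87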